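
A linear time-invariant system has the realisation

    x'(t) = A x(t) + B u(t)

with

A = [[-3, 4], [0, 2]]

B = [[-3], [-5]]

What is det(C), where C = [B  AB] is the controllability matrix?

AB = [[-11], [-10]]
Controllability matrix C = [B  AB] = [[-3, -11], [-5, -10]]
det(C) = (-3)·(-10) - (-11)·(-5) = 30 - 55 = -25
Since det(C) ≠ 0, rank(C) = 2 and the system is completely controllable.

-25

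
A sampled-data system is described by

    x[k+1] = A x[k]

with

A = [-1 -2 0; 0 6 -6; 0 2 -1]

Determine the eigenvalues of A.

-1, 2, 3

det(zI - A) = z^3 - (tr A)z^2 + (M11 + M22 + M33)z - det A, where Mii is the 2×2 principal minor of A obtained by deleting row i and column i.
tr A = (-1) + 6 + (-1) = 4; M11 = 6·(-1) - (-6)·2 = -6 - (-12) = 6; M22 = (-1)·(-1) - 0·0 = 1 - 0 = 1; M33 = (-1)·6 - (-2)·0 = -6 - 0 = -6; sum of minors = 1.
det A = (-1)·(6·(-1) - (-6)·2) - (-2)·(0·(-1) - (-6)·0) + 0·(0·2 - 6·0) = (-1)·6 - (-2)·0 + 0·0 = -6.
So p(z) = det(zI - A) = z^3 - 4z^2 + z + 6.
Rational-root test: any integer root divides 6. Testing small divisors, z = -1 works: p(-1) = -1 + (-4) + (-1) + 6 = 0, so (z + 1) is a factor.
Dividing, p(z) = (z + 1)(z^2 - 5z + 6).
Factor z^2 - 5z + 6: two numbers with sum 5 and product 6 are 3 and 2, so z^2 - 5z + 6 = (z - 3)(z - 2).
Hence p(z) = (z - 3) (z - 2) (z + 1), with roots -1, 2, 3.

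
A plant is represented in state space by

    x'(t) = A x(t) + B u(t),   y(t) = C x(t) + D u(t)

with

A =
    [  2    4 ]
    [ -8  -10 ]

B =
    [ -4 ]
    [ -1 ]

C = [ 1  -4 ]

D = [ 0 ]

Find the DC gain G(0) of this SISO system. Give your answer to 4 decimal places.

G(0) = C(-A)^{-1}B + D = -C A^{-1} B + D.
det A = 12, so A^{-1} = (1/12)·adj(A) = [[-5/6, -1/3], [2/3, 1/6]]
A^{-1} B = [11/3, -17/6]^T
C A^{-1} B = 15
G(0) = D - C A^{-1} B = 0 - (15) = -15

-15.0000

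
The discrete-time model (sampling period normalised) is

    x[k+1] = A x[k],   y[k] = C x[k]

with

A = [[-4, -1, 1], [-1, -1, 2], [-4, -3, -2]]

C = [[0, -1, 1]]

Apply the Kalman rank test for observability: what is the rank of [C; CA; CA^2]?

CA = [[-3, -2, -4]]
CA^2 = [[30, 17, 1]]
Observability matrix O = [C; CA; CA^2] = [[0, -1, 1], [-3, -2, -4], [30, 17, 1]]
det(O) = 0·((-2)·1 - (-4)·17) - (-1)·((-3)·1 - (-4)·30) + 1·((-3)·17 - (-2)·30) = 0·66 - (-1)·117 + 1·9 = 126 ≠ 0, so rank(O) = 3.
rank(O) = 3 = n, so the pair (A, C) is completely observable.

3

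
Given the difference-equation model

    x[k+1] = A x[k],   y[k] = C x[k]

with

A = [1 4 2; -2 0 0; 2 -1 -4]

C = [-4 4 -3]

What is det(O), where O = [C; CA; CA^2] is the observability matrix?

CA = [[-18, -13, 4]]
CA^2 = [[16, -76, -52]]
Observability matrix O = [C; CA; CA^2] = [[-4, 4, -3], [-18, -13, 4], [16, -76, -52]]
Expanding along the first row, det(O) = (-4)·((-13)·(-52) - 4·(-76)) - 4·((-18)·(-52) - 4·16) + (-3)·((-18)·(-76) - (-13)·16) = (-4)·980 - 4·872 + (-3)·1576 = -12136
Since det(O) ≠ 0, rank(O) = 3 and the system is completely observable.

-12136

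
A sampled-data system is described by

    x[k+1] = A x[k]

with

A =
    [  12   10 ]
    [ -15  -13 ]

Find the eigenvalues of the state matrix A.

det(zI - A) = z^2 - (tr A)z + det A, with tr A = 12 + (-13) = -1 and det A = 12·(-13) - 10·(-15) = -156 - (-150) = -6.
So p(z) = det(zI - A) = z^2 + z - 6.
Factor z^2 + z - 6: two numbers with sum -1 and product -6 are 2 and -3, so z^2 + z - 6 = (z - 2)(z + 3).
Hence p(z) = (z - 2) (z + 3), with roots -3, 2.

-3, 2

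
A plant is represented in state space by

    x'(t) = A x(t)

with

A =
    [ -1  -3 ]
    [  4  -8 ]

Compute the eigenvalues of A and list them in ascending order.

-5, -4

det(sI - A) = s^2 - (tr A)s + det A, with tr A = (-1) + (-8) = -9 and det A = (-1)·(-8) - (-3)·4 = 8 - (-12) = 20.
So p(s) = det(sI - A) = s^2 + 9s + 20.
Factor s^2 + 9s + 20: two numbers with sum -9 and product 20 are -4 and -5, so s^2 + 9s + 20 = (s + 4)(s + 5).
Hence p(s) = (s + 4) (s + 5), with roots -5, -4.
All eigenvalues have negative real part, so the system is asymptotically stable.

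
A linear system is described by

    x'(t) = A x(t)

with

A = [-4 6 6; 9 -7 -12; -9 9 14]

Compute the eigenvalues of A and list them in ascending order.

det(sI - A) = s^3 - (tr A)s^2 + (M11 + M22 + M33)s - det A, where Mii is the 2×2 principal minor of A obtained by deleting row i and column i.
tr A = (-4) + (-7) + 14 = 3; M11 = (-7)·14 - (-12)·9 = -98 - (-108) = 10; M22 = (-4)·14 - 6·(-9) = -56 - (-54) = -2; M33 = (-4)·(-7) - 6·9 = 28 - 54 = -26; sum of minors = -18.
det A = (-4)·((-7)·14 - (-12)·9) - 6·(9·14 - (-12)·(-9)) + 6·(9·9 - (-7)·(-9)) = (-4)·10 - 6·18 + 6·18 = -40.
So p(s) = det(sI - A) = s^3 - 3s^2 - 18s + 40.
Rational-root test: any integer root divides 40. Testing small divisors, s = 2 works: p(2) = 8 + (-12) + (-36) + 40 = 0, so (s - 2) is a factor.
Dividing, p(s) = (s - 2)(s^2 - s - 20).
Factor s^2 - s - 20: two numbers with sum 1 and product -20 are 5 and -4, so s^2 - s - 20 = (s - 5)(s + 4).
Hence p(s) = (s - 5) (s - 2) (s + 4), with roots -4, 2, 5.
At least one eigenvalue has non-negative real part, so the system is not asymptotically stable.

-4, 2, 5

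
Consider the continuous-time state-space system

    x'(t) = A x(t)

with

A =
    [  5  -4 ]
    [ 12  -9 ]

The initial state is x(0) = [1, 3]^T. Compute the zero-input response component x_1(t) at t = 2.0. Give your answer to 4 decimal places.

-0.2632

det(sI - A) = s^2 - (tr A)s + det A, with tr A = 5 + (-9) = -4 and det A = 5·(-9) - (-4)·12 = -45 - (-48) = 3.
So p(s) = det(sI - A) = s^2 + 4s + 3.
Factor s^2 + 4s + 3: two numbers with sum -4 and product 3 are -1 and -3, so s^2 + 4s + 3 = (s + 1)(s + 3).
Hence p(s) = (s + 1) (s + 3), with roots -3, -1.
The eigenvalues -3, -1 are distinct and real, so A is diagonalisable and x(t) = e^{At} x(0) = V diag(e^{λ_i t}) V^{-1} x(0), where the columns of V are the eigenvectors.
λ = -3: A - (-3)I = [[8, -4], [12, -6]]. Row 1 gives 8·v1 + (-4)·v2 = 0, so take v_1 = [1, 2]^T.
λ = -1: A - (-1)I = [[6, -4], [12, -8]]. Row 1 gives 6·v1 + (-4)·v2 = 0, so take v_2 = [-2, -3]^T.
V = [v_1 v_2] = [[1, -2], [2, -3]] has det V = 1, so V^{-1} = adj(V)/det V = [[-3, 2], [-2, 1]].
Modal coordinates z(0) = V^{-1} x(0): (-3)·1 + 2·3 = 3; (-2)·1 + 1·3 = 1; so z(0) = [3, 1]^T.
x_1(t) = Σ_i (v_i)_1 · z_i(0) · e^{λ_i t} (row 1 of V times the modal terms).
x_1(2.0) = 1·3·e^{-3·2.0} + (-2)·1·e^{-1·2.0} = 3·0.002479 + (-2)·0.135335 = -0.2632.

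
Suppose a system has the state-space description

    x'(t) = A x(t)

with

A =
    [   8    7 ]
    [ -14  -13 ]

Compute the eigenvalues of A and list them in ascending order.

det(sI - A) = s^2 - (tr A)s + det A, with tr A = 8 + (-13) = -5 and det A = 8·(-13) - 7·(-14) = -104 - (-98) = -6.
So p(s) = det(sI - A) = s^2 + 5s - 6.
Factor s^2 + 5s - 6: two numbers with sum -5 and product -6 are 1 and -6, so s^2 + 5s - 6 = (s - 1)(s + 6).
Hence p(s) = (s - 1) (s + 6), with roots -6, 1.
At least one eigenvalue has non-negative real part, so the system is not asymptotically stable.

-6, 1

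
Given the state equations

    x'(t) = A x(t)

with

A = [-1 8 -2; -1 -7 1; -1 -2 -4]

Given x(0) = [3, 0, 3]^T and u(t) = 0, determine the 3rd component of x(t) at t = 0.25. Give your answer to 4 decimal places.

det(sI - A) = s^3 - (tr A)s^2 + (M11 + M22 + M33)s - det A, where Mii is the 2×2 principal minor of A obtained by deleting row i and column i.
tr A = (-1) + (-7) + (-4) = -12; M11 = (-7)·(-4) - 1·(-2) = 28 - (-2) = 30; M22 = (-1)·(-4) - (-2)·(-1) = 4 - 2 = 2; M33 = (-1)·(-7) - 8·(-1) = 7 - (-8) = 15; sum of minors = 47.
det A = (-1)·((-7)·(-4) - 1·(-2)) - 8·((-1)·(-4) - 1·(-1)) + (-2)·((-1)·(-2) - (-7)·(-1)) = (-1)·30 - 8·5 + (-2)·(-5) = -60.
So p(s) = det(sI - A) = s^3 + 12s^2 + 47s + 60.
Rational-root test: any integer root divides 60. Testing small divisors, s = -3 works: p(-3) = -27 + 108 + (-141) + 60 = 0, so (s + 3) is a factor.
Dividing, p(s) = (s + 3)(s^2 + 9s + 20).
Factor s^2 + 9s + 20: two numbers with sum -9 and product 20 are -4 and -5, so s^2 + 9s + 20 = (s + 4)(s + 5).
Hence p(s) = (s + 3) (s + 4) (s + 5), with roots -5, -4, -3.
The eigenvalues -5, -4, -3 are distinct and real, so A is diagonalisable and x(t) = e^{At} x(0) = V diag(e^{λ_i t}) V^{-1} x(0), where the columns of V are the eigenvectors.
λ = -5: A - (-5)I = [[4, 8, -2], [-1, -2, 1], [-1, -2, 1]]. v must be orthogonal to every row; (row 1) × (row 2) = [4, -2, 0], so take v_1 = [-2, 1, 0]^T.
λ = -4: A - (-4)I = [[3, 8, -2], [-1, -3, 1], [-1, -2, 0]]. v must be orthogonal to every row; (row 1) × (row 2) = [2, -1, -1], so take v_2 = [2, -1, -1]^T.
λ = -3: A - (-3)I = [[2, 8, -2], [-1, -4, 1], [-1, -2, -1]]. v must be orthogonal to every row; (row 1) × (row 3) = [-12, 4, 4], so take v_3 = [3, -1, -1]^T.
V = [v_1 v_2 v_3] = [[-2, 2, 3], [1, -1, -1], [0, -1, -1]] has det V = -1, so V^{-1} = adj(V)/det V = [[0, 1, -1], [-1, -2, -1], [1, 2, 0]].
Modal coordinates z(0) = V^{-1} x(0): 0·3 + 1·0 + (-1)·3 = -3; (-1)·3 + (-2)·0 + (-1)·3 = -6; 1·3 + 2·0 + 0·3 = 3; so z(0) = [-3, -6, 3]^T.
x_3(t) = Σ_i (v_i)_3 · z_i(0) · e^{λ_i t} (row 3 of V times the modal terms).
x_3(0.25) = 0·(-3)·e^{-5·0.25} + (-1)·(-6)·e^{-4·0.25} + (-1)·3·e^{-3·0.25} = 0·0.286505 + 6·0.367879 + (-3)·0.472367 = 0.7902.

0.7902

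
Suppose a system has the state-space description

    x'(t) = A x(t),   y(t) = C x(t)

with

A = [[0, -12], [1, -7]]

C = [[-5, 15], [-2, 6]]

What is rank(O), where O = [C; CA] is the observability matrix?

CA = [[15, -45], [6, -18]]
Observability matrix O = [C; CA] = [[-5, 15], [-2, 6], [15, -45], [6, -18]]
Every row of O is a scalar multiple of row 1 = [-5, 15] (multipliers 1, 2/5, -3, -6/5), so the rows span a one-dimensional space.
O ≠ 0, hence rank(O) = 1.
rank(O) = 1 < n = 2, so the pair (A, C) is not completely observable.

1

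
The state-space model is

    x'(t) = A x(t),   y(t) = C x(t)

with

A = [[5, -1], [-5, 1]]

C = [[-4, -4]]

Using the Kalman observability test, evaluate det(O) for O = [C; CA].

0

CA = [[0, 0]]
Observability matrix O = [C; CA] = [[-4, -4], [0, 0]]
det(O) = (-4)·0 - (-4)·0 = 0 - 0 = 0
Since det(O) = 0, rank(O) < 2 and the system is not completely observable.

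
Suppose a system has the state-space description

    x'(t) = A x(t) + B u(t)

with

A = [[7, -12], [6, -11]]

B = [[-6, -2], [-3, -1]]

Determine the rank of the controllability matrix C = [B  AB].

AB = [[-6, -2], [-3, -1]]
Controllability matrix C = [B  AB] = [[-6, -2, -6, -2], [-3, -1, -3, -1]]
Every column of C is a scalar multiple of column 1 = [-6, -3] (multipliers 1, 1/3, 1, 1/3), so the columns span a one-dimensional space.
C ≠ 0, hence rank(C) = 1.
rank(C) = 1 < n = 2, so the pair (A, B) is not completely controllable.

1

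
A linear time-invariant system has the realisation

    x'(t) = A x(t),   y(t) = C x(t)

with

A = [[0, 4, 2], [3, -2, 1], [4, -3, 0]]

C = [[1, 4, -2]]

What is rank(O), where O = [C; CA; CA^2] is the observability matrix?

CA = [[4, 2, 6]]
CA^2 = [[30, -6, 10]]
Observability matrix O = [C; CA; CA^2] = [[1, 4, -2], [4, 2, 6], [30, -6, 10]]
det(O) = 1·(2·10 - 6·(-6)) - 4·(4·10 - 6·30) + (-2)·(4·(-6) - 2·30) = 1·56 - 4·(-140) + (-2)·(-84) = 784 ≠ 0, so rank(O) = 3.
rank(O) = 3 = n, so the pair (A, C) is completely observable.

3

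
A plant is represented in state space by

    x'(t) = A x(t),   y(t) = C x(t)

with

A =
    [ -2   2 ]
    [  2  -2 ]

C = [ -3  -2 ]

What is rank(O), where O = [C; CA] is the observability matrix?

2

CA = [[2, -2]]
Observability matrix O = [C; CA] = [[-3, -2], [2, -2]]
det(O) = (-3)·(-2) - (-2)·2 = 6 - (-4) = 10 ≠ 0, so rank(O) = 2.
rank(O) = 2 = n, so the pair (A, C) is completely observable.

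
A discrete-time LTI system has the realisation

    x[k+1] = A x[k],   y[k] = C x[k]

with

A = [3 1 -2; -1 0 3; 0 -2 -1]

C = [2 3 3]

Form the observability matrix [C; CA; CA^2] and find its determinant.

569

CA = [[3, -4, 2]]
CA^2 = [[13, -1, -20]]
Observability matrix O = [C; CA; CA^2] = [[2, 3, 3], [3, -4, 2], [13, -1, -20]]
Expanding along the first row, det(O) = 2·((-4)·(-20) - 2·(-1)) - 3·(3·(-20) - 2·13) + 3·(3·(-1) - (-4)·13) = 2·82 - 3·(-86) + 3·49 = 569
Since det(O) ≠ 0, rank(O) = 3 and the system is completely observable.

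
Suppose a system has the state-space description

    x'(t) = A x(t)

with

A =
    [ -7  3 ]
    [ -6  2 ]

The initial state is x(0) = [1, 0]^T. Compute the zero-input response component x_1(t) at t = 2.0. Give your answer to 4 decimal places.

det(sI - A) = s^2 - (tr A)s + det A, with tr A = (-7) + 2 = -5 and det A = (-7)·2 - 3·(-6) = -14 - (-18) = 4.
So p(s) = det(sI - A) = s^2 + 5s + 4.
Factor s^2 + 5s + 4: two numbers with sum -5 and product 4 are -1 and -4, so s^2 + 5s + 4 = (s + 1)(s + 4).
Hence p(s) = (s + 1) (s + 4), with roots -4, -1.
The eigenvalues -4, -1 are distinct and real, so A is diagonalisable and x(t) = e^{At} x(0) = V diag(e^{λ_i t}) V^{-1} x(0), where the columns of V are the eigenvectors.
λ = -4: A - (-4)I = [[-3, 3], [-6, 6]]. Row 1 gives (-3)·v1 + 3·v2 = 0, so take v_1 = [1, 1]^T.
λ = -1: A - (-1)I = [[-6, 3], [-6, 3]]. Row 1 gives (-6)·v1 + 3·v2 = 0, so take v_2 = [-1, -2]^T.
V = [v_1 v_2] = [[1, -1], [1, -2]] has det V = -1, so V^{-1} = adj(V)/det V = [[2, -1], [1, -1]].
Modal coordinates z(0) = V^{-1} x(0): 2·1 + (-1)·0 = 2; 1·1 + (-1)·0 = 1; so z(0) = [2, 1]^T.
x_1(t) = Σ_i (v_i)_1 · z_i(0) · e^{λ_i t} (row 1 of V times the modal terms).
x_1(2.0) = 1·2·e^{-4·2.0} + (-1)·1·e^{-1·2.0} = 2·0.000335 + (-1)·0.135335 = -0.1347.

-0.1347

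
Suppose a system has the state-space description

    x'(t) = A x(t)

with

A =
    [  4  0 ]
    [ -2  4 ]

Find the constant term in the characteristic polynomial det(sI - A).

16

For a 2×2 matrix, det(sI - A) = s^2 - (tr A)s + det A.
tr A = 8, det A = 16.
So p(s) = s^2 - 8s + 16.
The constant term is 16.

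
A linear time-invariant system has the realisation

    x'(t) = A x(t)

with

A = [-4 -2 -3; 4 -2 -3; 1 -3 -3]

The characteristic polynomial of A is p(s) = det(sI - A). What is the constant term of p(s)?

Expand det(sI - A) for the 3×3 matrix.
p(s) = s^3 + 9s^2 + 28s - 24.
(Check: constant term = det(-A) = (-1)^3 det A = -24; coefficient of s^2 = -tr A = 9.)
The constant term is -24.

-24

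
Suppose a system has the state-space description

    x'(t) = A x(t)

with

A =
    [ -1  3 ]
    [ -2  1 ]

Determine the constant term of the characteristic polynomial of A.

For a 2×2 matrix, det(sI - A) = s^2 - (tr A)s + det A.
tr A = 0, det A = 5.
So p(s) = s^2 + 5.
The constant term is 5.

5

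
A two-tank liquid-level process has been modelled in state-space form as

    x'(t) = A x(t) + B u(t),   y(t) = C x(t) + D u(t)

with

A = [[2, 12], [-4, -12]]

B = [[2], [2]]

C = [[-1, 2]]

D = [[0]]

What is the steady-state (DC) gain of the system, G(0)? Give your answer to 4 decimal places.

-3.0000

G(0) = C(-A)^{-1}B + D = -C A^{-1} B + D.
det A = 24, so A^{-1} = (1/24)·adj(A) = [[-1/2, -1/2], [1/6, 1/12]]
A^{-1} B = [-2, 1/2]^T
C A^{-1} B = 3
G(0) = D - C A^{-1} B = 0 - (3) = -3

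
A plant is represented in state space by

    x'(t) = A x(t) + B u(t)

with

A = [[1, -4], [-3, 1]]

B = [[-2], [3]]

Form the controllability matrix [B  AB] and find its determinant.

24

AB = [[-14], [9]]
Controllability matrix C = [B  AB] = [[-2, -14], [3, 9]]
det(C) = (-2)·9 - (-14)·3 = -18 - (-42) = 24
Since det(C) ≠ 0, rank(C) = 2 and the system is completely controllable.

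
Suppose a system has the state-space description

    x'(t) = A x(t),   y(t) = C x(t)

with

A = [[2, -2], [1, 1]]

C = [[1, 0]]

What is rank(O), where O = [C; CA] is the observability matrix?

CA = [[2, -2]]
Observability matrix O = [C; CA] = [[1, 0], [2, -2]]
det(O) = 1·(-2) - 0·2 = -2 - 0 = -2 ≠ 0, so rank(O) = 2.
rank(O) = 2 = n, so the pair (A, C) is completely observable.

2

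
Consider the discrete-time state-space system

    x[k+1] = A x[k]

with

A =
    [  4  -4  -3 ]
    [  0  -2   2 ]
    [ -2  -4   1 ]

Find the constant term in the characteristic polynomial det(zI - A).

Expand det(zI - A) for the 3×3 matrix.
p(z) = z^3 - 3z^2 - 4z - 52.
(Check: constant term = det(-A) = (-1)^3 det A = -52; coefficient of z^2 = -tr A = -3.)
The constant term is -52.

-52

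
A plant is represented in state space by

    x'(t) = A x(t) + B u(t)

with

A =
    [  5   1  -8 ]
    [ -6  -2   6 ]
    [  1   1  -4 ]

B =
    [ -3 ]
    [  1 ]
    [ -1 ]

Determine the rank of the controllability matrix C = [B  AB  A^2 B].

2

AB = [[-6], [10], [2]]
A^2B = [[-36], [28], [-4]]
Controllability matrix C = [B  AB  A^2B] = [[-3, -6, -36], [1, 10, 28], [-1, 2, -4]]
The rows r1, r2, r3 of C are linearly dependent: -r1 - r2 + 2·r3 = 0 (check each entry), so rank(C) ≤ 2.
The 2×2 minor from rows 1, 2, columns 1, 2 is (-3)·10 - (-6)·1 = -30 - (-6) = -24 ≠ 0, so rank(C) = 2.
rank(C) = 2 < n = 3, so the pair (A, B) is not completely controllable.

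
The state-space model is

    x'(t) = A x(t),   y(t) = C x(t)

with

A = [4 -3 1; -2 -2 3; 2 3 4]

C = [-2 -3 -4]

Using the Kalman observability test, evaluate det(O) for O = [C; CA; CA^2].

-3360

CA = [[-10, 0, -27]]
CA^2 = [[-94, -51, -118]]
Observability matrix O = [C; CA; CA^2] = [[-2, -3, -4], [-10, 0, -27], [-94, -51, -118]]
Expanding along the first row, det(O) = (-2)·(0·(-118) - (-27)·(-51)) - (-3)·((-10)·(-118) - (-27)·(-94)) + (-4)·((-10)·(-51) - 0·(-94)) = (-2)·(-1377) - (-3)·(-1358) + (-4)·510 = -3360
Since det(O) ≠ 0, rank(O) = 3 and the system is completely observable.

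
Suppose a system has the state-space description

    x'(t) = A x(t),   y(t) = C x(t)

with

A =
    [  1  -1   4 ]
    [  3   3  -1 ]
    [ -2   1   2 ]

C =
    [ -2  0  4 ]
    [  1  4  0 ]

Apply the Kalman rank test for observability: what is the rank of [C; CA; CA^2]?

CA = [[-10, 6, 0], [13, 11, 0]]
CA^2 = [[8, 28, -46], [46, 20, 41]]
Observability matrix O = [C; CA; CA^2] = [[-2, 0, 4], [1, 4, 0], [-10, 6, 0], [13, 11, 0], [8, 28, -46], [46, 20, 41]]
Take the 3×3 submatrix of O formed by rows 1, 2, 3: [[-2, 0, 4], [1, 4, 0], [-10, 6, 0]]. Its determinant is (-2)·(4·0 - 0·6) - 0·(1·0 - 0·(-10)) + 4·(1·6 - 4·(-10)) = (-2)·0 - 0·0 + 4·46 = 184 ≠ 0.
So rank(O) ≥ 3; since O has 3 columns, rank(O) = 3.
rank(O) = 3 = n, so the pair (A, C) is completely observable.

3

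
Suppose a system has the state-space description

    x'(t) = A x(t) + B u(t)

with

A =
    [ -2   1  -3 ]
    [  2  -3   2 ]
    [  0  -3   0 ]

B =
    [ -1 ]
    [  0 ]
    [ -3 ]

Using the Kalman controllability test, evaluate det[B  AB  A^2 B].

-606

AB = [[11], [-8], [0]]
A^2B = [[-30], [46], [24]]
Controllability matrix C = [B  AB  A^2B] = [[-1, 11, -30], [0, -8, 46], [-3, 0, 24]]
Expanding along the first row, det(C) = (-1)·((-8)·24 - 46·0) - 11·(0·24 - 46·(-3)) + (-30)·(0·0 - (-8)·(-3)) = (-1)·(-192) - 11·138 + (-30)·(-24) = -606
Since det(C) ≠ 0, rank(C) = 3 and the system is completely controllable.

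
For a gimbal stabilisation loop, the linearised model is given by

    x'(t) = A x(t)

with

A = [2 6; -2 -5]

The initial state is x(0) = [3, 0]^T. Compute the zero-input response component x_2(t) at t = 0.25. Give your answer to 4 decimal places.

-1.0336

det(sI - A) = s^2 - (tr A)s + det A, with tr A = 2 + (-5) = -3 and det A = 2·(-5) - 6·(-2) = -10 - (-12) = 2.
So p(s) = det(sI - A) = s^2 + 3s + 2.
Factor s^2 + 3s + 2: two numbers with sum -3 and product 2 are -1 and -2, so s^2 + 3s + 2 = (s + 1)(s + 2).
Hence p(s) = (s + 1) (s + 2), with roots -2, -1.
The eigenvalues -2, -1 are distinct and real, so A is diagonalisable and x(t) = e^{At} x(0) = V diag(e^{λ_i t}) V^{-1} x(0), where the columns of V are the eigenvectors.
λ = -2: A - (-2)I = [[4, 6], [-2, -3]]. Row 1 gives 4·v1 + 6·v2 = 0, so take v_1 = [-3, 2]^T.
λ = -1: A - (-1)I = [[3, 6], [-2, -4]]. Row 1 gives 3·v1 + 6·v2 = 0, so take v_2 = [-2, 1]^T.
V = [v_1 v_2] = [[-3, -2], [2, 1]] has det V = 1, so V^{-1} = adj(V)/det V = [[1, 2], [-2, -3]].
Modal coordinates z(0) = V^{-1} x(0): 1·3 + 2·0 = 3; (-2)·3 + (-3)·0 = -6; so z(0) = [3, -6]^T.
x_2(t) = Σ_i (v_i)_2 · z_i(0) · e^{λ_i t} (row 2 of V times the modal terms).
x_2(0.25) = 2·3·e^{-2·0.25} + 1·(-6)·e^{-1·0.25} = 6·0.606531 + (-6)·0.778801 = -1.0336.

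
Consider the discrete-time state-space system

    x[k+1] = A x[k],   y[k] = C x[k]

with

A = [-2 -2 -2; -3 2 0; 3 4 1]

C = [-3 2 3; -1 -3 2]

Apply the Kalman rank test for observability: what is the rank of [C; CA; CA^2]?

3

CA = [[9, 22, 9], [17, 4, 4]]
CA^2 = [[-57, 62, -9], [-34, -10, -30]]
Observability matrix O = [C; CA; CA^2] = [[-3, 2, 3], [-1, -3, 2], [9, 22, 9], [17, 4, 4], [-57, 62, -9], [-34, -10, -30]]
Take the 3×3 submatrix of O formed by rows 1, 2, 3: [[-3, 2, 3], [-1, -3, 2], [9, 22, 9]]. Its determinant is (-3)·((-3)·9 - 2·22) - 2·((-1)·9 - 2·9) + 3·((-1)·22 - (-3)·9) = (-3)·(-71) - 2·(-27) + 3·5 = 282 ≠ 0.
So rank(O) ≥ 3; since O has 3 columns, rank(O) = 3.
rank(O) = 3 = n, so the pair (A, C) is completely observable.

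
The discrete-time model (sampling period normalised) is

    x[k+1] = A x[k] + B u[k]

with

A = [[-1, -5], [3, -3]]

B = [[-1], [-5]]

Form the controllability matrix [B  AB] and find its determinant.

118

AB = [[26], [12]]
Controllability matrix C = [B  AB] = [[-1, 26], [-5, 12]]
det(C) = (-1)·12 - 26·(-5) = -12 - (-130) = 118
Since det(C) ≠ 0, rank(C) = 2 and the system is completely controllable.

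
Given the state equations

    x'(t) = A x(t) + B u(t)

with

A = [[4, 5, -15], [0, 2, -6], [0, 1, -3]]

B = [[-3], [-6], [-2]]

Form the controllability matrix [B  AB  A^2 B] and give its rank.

2

AB = [[-12], [0], [0]]
A^2B = [[-48], [0], [0]]
Controllability matrix C = [B  AB  A^2B] = [[-3, -12, -48], [-6, 0, 0], [-2, 0, 0]]
The rows r1, r2, r3 of C are linearly dependent: -r2 + 3·r3 = 0 (check each entry), so rank(C) ≤ 2.
The 2×2 minor from rows 1, 2, columns 1, 2 is (-3)·0 - (-12)·(-6) = 0 - 72 = -72 ≠ 0, so rank(C) = 2.
rank(C) = 2 < n = 3, so the pair (A, B) is not completely controllable.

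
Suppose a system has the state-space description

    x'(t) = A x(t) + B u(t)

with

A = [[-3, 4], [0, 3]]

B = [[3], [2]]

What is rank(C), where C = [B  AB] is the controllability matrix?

2

AB = [[-1], [6]]
Controllability matrix C = [B  AB] = [[3, -1], [2, 6]]
det(C) = 3·6 - (-1)·2 = 18 - (-2) = 20 ≠ 0, so rank(C) = 2.
rank(C) = 2 = n, so the pair (A, B) is completely controllable.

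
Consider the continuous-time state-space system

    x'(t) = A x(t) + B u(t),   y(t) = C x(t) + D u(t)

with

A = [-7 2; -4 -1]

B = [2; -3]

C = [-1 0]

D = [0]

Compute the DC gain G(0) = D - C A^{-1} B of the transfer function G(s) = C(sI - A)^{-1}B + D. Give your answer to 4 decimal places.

0.2667

G(0) = C(-A)^{-1}B + D = -C A^{-1} B + D.
det A = 15, so A^{-1} = (1/15)·adj(A) = [[-1/15, -2/15], [4/15, -7/15]]
A^{-1} B = [4/15, 29/15]^T
C A^{-1} B = -4/15
G(0) = D - C A^{-1} B = 0 - (-4/15) = 4/15 ≈ 0.2667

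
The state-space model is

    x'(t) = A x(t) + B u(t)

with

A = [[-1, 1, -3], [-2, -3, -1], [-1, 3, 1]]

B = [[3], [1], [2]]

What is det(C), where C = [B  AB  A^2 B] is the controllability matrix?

-675

AB = [[-8], [-11], [2]]
A^2B = [[-9], [47], [-23]]
Controllability matrix C = [B  AB  A^2B] = [[3, -8, -9], [1, -11, 47], [2, 2, -23]]
Expanding along the first row, det(C) = 3·((-11)·(-23) - 47·2) - (-8)·(1·(-23) - 47·2) + (-9)·(1·2 - (-11)·2) = 3·159 - (-8)·(-117) + (-9)·24 = -675
Since det(C) ≠ 0, rank(C) = 3 and the system is completely controllable.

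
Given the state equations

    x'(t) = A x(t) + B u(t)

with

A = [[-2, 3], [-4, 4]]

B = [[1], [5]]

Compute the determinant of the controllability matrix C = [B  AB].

AB = [[13], [16]]
Controllability matrix C = [B  AB] = [[1, 13], [5, 16]]
det(C) = 1·16 - 13·5 = 16 - 65 = -49
Since det(C) ≠ 0, rank(C) = 2 and the system is completely controllable.

-49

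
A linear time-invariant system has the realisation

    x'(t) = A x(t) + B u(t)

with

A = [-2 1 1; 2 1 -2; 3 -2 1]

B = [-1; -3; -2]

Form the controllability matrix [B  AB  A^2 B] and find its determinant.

AB = [[-3], [-1], [1]]
A^2B = [[6], [-9], [-6]]
Controllability matrix C = [B  AB  A^2B] = [[-1, -3, 6], [-3, -1, -9], [-2, 1, -6]]
Expanding along the first row, det(C) = (-1)·((-1)·(-6) - (-9)·1) - (-3)·((-3)·(-6) - (-9)·(-2)) + 6·((-3)·1 - (-1)·(-2)) = (-1)·15 - (-3)·0 + 6·(-5) = -45
Since det(C) ≠ 0, rank(C) = 3 and the system is completely controllable.

-45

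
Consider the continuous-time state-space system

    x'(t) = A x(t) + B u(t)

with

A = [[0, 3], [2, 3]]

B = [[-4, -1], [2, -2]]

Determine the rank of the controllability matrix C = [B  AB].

AB = [[6, -6], [-2, -8]]
Controllability matrix C = [B  AB] = [[-4, -1, 6, -6], [2, -2, -2, -8]]
Take the 2×2 submatrix of C formed by columns 1, 2: [[-4, -1], [2, -2]]. Its determinant is (-4)·(-2) - (-1)·2 = 8 - (-2) = 10 ≠ 0.
So rank(C) ≥ 2; since C has 2 rows, rank(C) = 2.
rank(C) = 2 = n, so the pair (A, B) is completely controllable.

2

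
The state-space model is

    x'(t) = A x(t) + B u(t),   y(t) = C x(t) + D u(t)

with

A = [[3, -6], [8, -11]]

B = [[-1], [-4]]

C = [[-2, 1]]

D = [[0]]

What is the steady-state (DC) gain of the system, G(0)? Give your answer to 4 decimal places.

-1.4667

G(0) = C(-A)^{-1}B + D = -C A^{-1} B + D.
det A = 15, so A^{-1} = (1/15)·adj(A) = [[-11/15, 2/5], [-8/15, 1/5]]
A^{-1} B = [-13/15, -4/15]^T
C A^{-1} B = 22/15
G(0) = D - C A^{-1} B = 0 - (22/15) = -22/15 ≈ -1.4667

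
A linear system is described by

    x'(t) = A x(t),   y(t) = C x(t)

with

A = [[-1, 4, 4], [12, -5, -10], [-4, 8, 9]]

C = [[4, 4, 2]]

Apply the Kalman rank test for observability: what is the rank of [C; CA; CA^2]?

CA = [[36, 12, -6]]
CA^2 = [[132, 36, -30]]
Observability matrix O = [C; CA; CA^2] = [[4, 4, 2], [36, 12, -6], [132, 36, -30]]
The columns c1, c2, c3 of O are linearly dependent: c1 - 2·c2 + 2·c3 = 0 (check each entry), so rank(O) ≤ 2.
The 2×2 minor from rows 1, 2, columns 1, 2 is 4·12 - 4·36 = 48 - 144 = -96 ≠ 0, so rank(O) = 2.
rank(O) = 2 < n = 3, so the pair (A, C) is not completely observable.

2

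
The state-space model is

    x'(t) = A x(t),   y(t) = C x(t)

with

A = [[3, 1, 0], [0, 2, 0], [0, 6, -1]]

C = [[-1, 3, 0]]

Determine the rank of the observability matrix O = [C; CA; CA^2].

CA = [[-3, 5, 0]]
CA^2 = [[-9, 7, 0]]
Observability matrix O = [C; CA; CA^2] = [[-1, 3, 0], [-3, 5, 0], [-9, 7, 0]]
Column 3 of O is identically zero, so rank(O) ≤ 2.
The 2×2 minor from rows 1, 2, columns 1, 2 is (-1)·5 - 3·(-3) = -5 - (-9) = 4 ≠ 0, so rank(O) = 2.
rank(O) = 2 < n = 3, so the pair (A, C) is not completely observable.

2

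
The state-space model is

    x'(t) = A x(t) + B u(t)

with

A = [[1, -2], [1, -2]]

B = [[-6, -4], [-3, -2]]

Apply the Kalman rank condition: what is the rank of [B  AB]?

AB = [[0, 0], [0, 0]]
Controllability matrix C = [B  AB] = [[-6, -4, 0, 0], [-3, -2, 0, 0]]
Every column of C is a scalar multiple of column 1 = [-6, -3] (multipliers 1, 2/3, 0, 0), so the columns span a one-dimensional space.
C ≠ 0, hence rank(C) = 1.
rank(C) = 1 < n = 2, so the pair (A, B) is not completely controllable.

1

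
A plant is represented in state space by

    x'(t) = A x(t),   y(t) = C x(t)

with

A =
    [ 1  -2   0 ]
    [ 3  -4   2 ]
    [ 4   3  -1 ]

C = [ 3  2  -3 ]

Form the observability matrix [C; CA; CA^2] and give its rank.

CA = [[-3, -23, 7]]
CA^2 = [[-44, 119, -53]]
Observability matrix O = [C; CA; CA^2] = [[3, 2, -3], [-3, -23, 7], [-44, 119, -53]]
det(O) = 3·((-23)·(-53) - 7·119) - 2·((-3)·(-53) - 7·(-44)) + (-3)·((-3)·119 - (-23)·(-44)) = 3·386 - 2·467 + (-3)·(-1369) = 4331 ≠ 0, so rank(O) = 3.
rank(O) = 3 = n, so the pair (A, C) is completely observable.

3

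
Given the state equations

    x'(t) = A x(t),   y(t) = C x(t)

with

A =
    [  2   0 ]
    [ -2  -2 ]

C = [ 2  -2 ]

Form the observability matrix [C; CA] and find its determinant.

24

CA = [[8, 4]]
Observability matrix O = [C; CA] = [[2, -2], [8, 4]]
det(O) = 2·4 - (-2)·8 = 8 - (-16) = 24
Since det(O) ≠ 0, rank(O) = 2 and the system is completely observable.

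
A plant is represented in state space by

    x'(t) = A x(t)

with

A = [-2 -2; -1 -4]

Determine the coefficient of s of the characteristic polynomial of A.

6

For a 2×2 matrix, det(sI - A) = s^2 - (tr A)s + det A.
tr A = -6, det A = 6.
So p(s) = s^2 + 6s + 6.
The coefficient of s is 6.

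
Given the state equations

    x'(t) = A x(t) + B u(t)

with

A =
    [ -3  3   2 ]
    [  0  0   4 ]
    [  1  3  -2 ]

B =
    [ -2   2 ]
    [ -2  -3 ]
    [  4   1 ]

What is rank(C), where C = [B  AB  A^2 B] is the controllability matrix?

3

AB = [[8, -13], [16, 4], [-16, -9]]
A^2B = [[-8, 33], [-64, -36], [88, 17]]
Controllability matrix C = [B  AB  A^2B] = [[-2, 2, 8, -13, -8, 33], [-2, -3, 16, 4, -64, -36], [4, 1, -16, -9, 88, 17]]
Take the 3×3 submatrix of C formed by columns 1, 2, 3: [[-2, 2, 8], [-2, -3, 16], [4, 1, -16]]. Its determinant is (-2)·((-3)·(-16) - 16·1) - 2·((-2)·(-16) - 16·4) + 8·((-2)·1 - (-3)·4) = (-2)·32 - 2·(-32) + 8·10 = 80 ≠ 0.
So rank(C) ≥ 3; since C has 3 rows, rank(C) = 3.
rank(C) = 3 = n, so the pair (A, B) is completely controllable.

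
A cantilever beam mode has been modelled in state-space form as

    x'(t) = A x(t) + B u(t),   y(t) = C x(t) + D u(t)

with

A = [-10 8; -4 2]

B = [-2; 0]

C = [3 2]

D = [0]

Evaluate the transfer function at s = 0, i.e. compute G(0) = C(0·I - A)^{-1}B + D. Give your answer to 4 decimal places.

2.3333

G(0) = C(-A)^{-1}B + D = -C A^{-1} B + D.
det A = 12, so A^{-1} = (1/12)·adj(A) = [[1/6, -2/3], [1/3, -5/6]]
A^{-1} B = [-1/3, -2/3]^T
C A^{-1} B = -7/3
G(0) = D - C A^{-1} B = 0 - (-7/3) = 7/3 ≈ 2.3333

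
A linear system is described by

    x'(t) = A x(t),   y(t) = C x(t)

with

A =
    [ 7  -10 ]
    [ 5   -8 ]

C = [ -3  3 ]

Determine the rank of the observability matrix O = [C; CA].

CA = [[-6, 6]]
Observability matrix O = [C; CA] = [[-3, 3], [-6, 6]]
Every row of O is a scalar multiple of row 1 = [-3, 3] (multipliers 1, 2), so the rows span a one-dimensional space.
O ≠ 0, hence rank(O) = 1.
rank(O) = 1 < n = 2, so the pair (A, C) is not completely observable.

1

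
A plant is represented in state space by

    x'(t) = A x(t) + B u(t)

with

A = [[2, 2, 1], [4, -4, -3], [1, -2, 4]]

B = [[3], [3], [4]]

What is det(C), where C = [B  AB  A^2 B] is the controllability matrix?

-4076

AB = [[16], [-12], [13]]
A^2B = [[21], [73], [92]]
Controllability matrix C = [B  AB  A^2B] = [[3, 16, 21], [3, -12, 73], [4, 13, 92]]
Expanding along the first row, det(C) = 3·((-12)·92 - 73·13) - 16·(3·92 - 73·4) + 21·(3·13 - (-12)·4) = 3·(-2053) - 16·(-16) + 21·87 = -4076
Since det(C) ≠ 0, rank(C) = 3 and the system is completely controllable.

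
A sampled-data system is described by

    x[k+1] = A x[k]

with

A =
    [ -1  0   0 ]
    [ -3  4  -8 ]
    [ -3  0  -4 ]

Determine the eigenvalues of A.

det(zI - A) = z^3 - (tr A)z^2 + (M11 + M22 + M33)z - det A, where Mii is the 2×2 principal minor of A obtained by deleting row i and column i.
tr A = (-1) + 4 + (-4) = -1; M11 = 4·(-4) - (-8)·0 = -16 - 0 = -16; M22 = (-1)·(-4) - 0·(-3) = 4 - 0 = 4; M33 = (-1)·4 - 0·(-3) = -4 - 0 = -4; sum of minors = -16.
det A = (-1)·(4·(-4) - (-8)·0) - 0·((-3)·(-4) - (-8)·(-3)) + 0·((-3)·0 - 4·(-3)) = (-1)·(-16) - 0·(-12) + 0·12 = 16.
So p(z) = det(zI - A) = z^3 + z^2 - 16z - 16.
Rational-root test: any integer root divides -16. Testing small divisors, z = -1 works: p(-1) = -1 + 1 + 16 + (-16) = 0, so (z + 1) is a factor.
Dividing, p(z) = (z + 1)(z^2 - 16).
Factor z^2 - 16: two numbers with sum 0 and product -16 are 4 and -4, so z^2 - 16 = (z - 4)(z + 4).
Hence p(z) = (z - 4) (z + 1) (z + 4), with roots -4, -1, 4.

-4, -1, 4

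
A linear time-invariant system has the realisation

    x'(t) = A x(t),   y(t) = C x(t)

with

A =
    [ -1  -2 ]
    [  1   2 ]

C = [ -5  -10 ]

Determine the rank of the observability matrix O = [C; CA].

1

CA = [[-5, -10]]
Observability matrix O = [C; CA] = [[-5, -10], [-5, -10]]
Every row of O is a scalar multiple of row 1 = [-5, -10] (multipliers 1, 1), so the rows span a one-dimensional space.
O ≠ 0, hence rank(O) = 1.
rank(O) = 1 < n = 2, so the pair (A, C) is not completely observable.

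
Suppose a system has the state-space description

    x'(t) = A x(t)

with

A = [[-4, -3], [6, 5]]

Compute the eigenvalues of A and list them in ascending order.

det(sI - A) = s^2 - (tr A)s + det A, with tr A = (-4) + 5 = 1 and det A = (-4)·5 - (-3)·6 = -20 - (-18) = -2.
So p(s) = det(sI - A) = s^2 - s - 2.
Factor s^2 - s - 2: two numbers with sum 1 and product -2 are 2 and -1, so s^2 - s - 2 = (s - 2)(s + 1).
Hence p(s) = (s - 2) (s + 1), with roots -1, 2.
At least one eigenvalue has non-negative real part, so the system is not asymptotically stable.

-1, 2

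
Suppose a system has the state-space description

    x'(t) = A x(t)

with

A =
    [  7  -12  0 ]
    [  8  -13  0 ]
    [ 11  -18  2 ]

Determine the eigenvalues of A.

-5, -1, 2

det(sI - A) = s^3 - (tr A)s^2 + (M11 + M22 + M33)s - det A, where Mii is the 2×2 principal minor of A obtained by deleting row i and column i.
tr A = 7 + (-13) + 2 = -4; M11 = (-13)·2 - 0·(-18) = -26 - 0 = -26; M22 = 7·2 - 0·11 = 14 - 0 = 14; M33 = 7·(-13) - (-12)·8 = -91 - (-96) = 5; sum of minors = -7.
det A = 7·((-13)·2 - 0·(-18)) - (-12)·(8·2 - 0·11) + 0·(8·(-18) - (-13)·11) = 7·(-26) - (-12)·16 + 0·(-1) = 10.
So p(s) = det(sI - A) = s^3 + 4s^2 - 7s - 10.
Rational-root test: any integer root divides -10. Testing small divisors, s = -1 works: p(-1) = -1 + 4 + 7 + (-10) = 0, so (s + 1) is a factor.
Dividing, p(s) = (s + 1)(s^2 + 3s - 10).
Factor s^2 + 3s - 10: two numbers with sum -3 and product -10 are 2 and -5, so s^2 + 3s - 10 = (s - 2)(s + 5).
Hence p(s) = (s - 2) (s + 1) (s + 5), with roots -5, -1, 2.
At least one eigenvalue has non-negative real part, so the system is not asymptotically stable.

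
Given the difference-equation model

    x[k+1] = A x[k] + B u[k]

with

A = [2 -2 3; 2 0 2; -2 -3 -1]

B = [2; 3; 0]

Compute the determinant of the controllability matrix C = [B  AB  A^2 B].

1279

AB = [[-2], [4], [-13]]
A^2B = [[-51], [-30], [5]]
Controllability matrix C = [B  AB  A^2B] = [[2, -2, -51], [3, 4, -30], [0, -13, 5]]
Expanding along the first row, det(C) = 2·(4·5 - (-30)·(-13)) - (-2)·(3·5 - (-30)·0) + (-51)·(3·(-13) - 4·0) = 2·(-370) - (-2)·15 + (-51)·(-39) = 1279
Since det(C) ≠ 0, rank(C) = 3 and the system is completely controllable.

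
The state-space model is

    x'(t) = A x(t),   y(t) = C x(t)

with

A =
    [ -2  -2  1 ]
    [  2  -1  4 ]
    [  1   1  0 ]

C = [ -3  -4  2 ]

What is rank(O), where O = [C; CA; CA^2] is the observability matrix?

3

CA = [[0, 12, -19]]
CA^2 = [[5, -31, 48]]
Observability matrix O = [C; CA; CA^2] = [[-3, -4, 2], [0, 12, -19], [5, -31, 48]]
det(O) = (-3)·(12·48 - (-19)·(-31)) - (-4)·(0·48 - (-19)·5) + 2·(0·(-31) - 12·5) = (-3)·(-13) - (-4)·95 + 2·(-60) = 299 ≠ 0, so rank(O) = 3.
rank(O) = 3 = n, so the pair (A, C) is completely observable.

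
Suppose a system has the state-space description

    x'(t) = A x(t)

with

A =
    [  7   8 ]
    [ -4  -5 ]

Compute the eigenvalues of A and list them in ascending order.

det(sI - A) = s^2 - (tr A)s + det A, with tr A = 7 + (-5) = 2 and det A = 7·(-5) - 8·(-4) = -35 - (-32) = -3.
So p(s) = det(sI - A) = s^2 - 2s - 3.
Factor s^2 - 2s - 3: two numbers with sum 2 and product -3 are 3 and -1, so s^2 - 2s - 3 = (s - 3)(s + 1).
Hence p(s) = (s - 3) (s + 1), with roots -1, 3.
At least one eigenvalue has non-negative real part, so the system is not asymptotically stable.

-1, 3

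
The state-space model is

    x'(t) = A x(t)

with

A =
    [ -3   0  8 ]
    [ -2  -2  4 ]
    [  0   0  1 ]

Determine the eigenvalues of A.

det(sI - A) = s^3 - (tr A)s^2 + (M11 + M22 + M33)s - det A, where Mii is the 2×2 principal minor of A obtained by deleting row i and column i.
tr A = (-3) + (-2) + 1 = -4; M11 = (-2)·1 - 4·0 = -2 - 0 = -2; M22 = (-3)·1 - 8·0 = -3 - 0 = -3; M33 = (-3)·(-2) - 0·(-2) = 6 - 0 = 6; sum of minors = 1.
det A = (-3)·((-2)·1 - 4·0) - 0·((-2)·1 - 4·0) + 8·((-2)·0 - (-2)·0) = (-3)·(-2) - 0·(-2) + 8·0 = 6.
So p(s) = det(sI - A) = s^3 + 4s^2 + s - 6.
Rational-root test: any integer root divides -6. Testing small divisors, s = 1 works: p(1) = 1 + 4 + 1 + (-6) = 0, so (s - 1) is a factor.
Dividing, p(s) = (s - 1)(s^2 + 5s + 6).
Factor s^2 + 5s + 6: two numbers with sum -5 and product 6 are -2 and -3, so s^2 + 5s + 6 = (s + 2)(s + 3).
Hence p(s) = (s - 1) (s + 2) (s + 3), with roots -3, -2, 1.
At least one eigenvalue has non-negative real part, so the system is not asymptotically stable.

-3, -2, 1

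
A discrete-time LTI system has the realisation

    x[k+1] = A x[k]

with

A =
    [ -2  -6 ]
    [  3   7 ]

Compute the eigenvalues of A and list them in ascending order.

det(zI - A) = z^2 - (tr A)z + det A, with tr A = (-2) + 7 = 5 and det A = (-2)·7 - (-6)·3 = -14 - (-18) = 4.
So p(z) = det(zI - A) = z^2 - 5z + 4.
Factor z^2 - 5z + 4: two numbers with sum 5 and product 4 are 4 and 1, so z^2 - 5z + 4 = (z - 4)(z - 1).
Hence p(z) = (z - 4) (z - 1), with roots 1, 4.

1, 4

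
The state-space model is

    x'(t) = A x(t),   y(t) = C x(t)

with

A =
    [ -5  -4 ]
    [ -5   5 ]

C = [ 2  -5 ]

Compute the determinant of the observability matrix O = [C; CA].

CA = [[15, -33]]
Observability matrix O = [C; CA] = [[2, -5], [15, -33]]
det(O) = 2·(-33) - (-5)·15 = -66 - (-75) = 9
Since det(O) ≠ 0, rank(O) = 2 and the system is completely observable.

9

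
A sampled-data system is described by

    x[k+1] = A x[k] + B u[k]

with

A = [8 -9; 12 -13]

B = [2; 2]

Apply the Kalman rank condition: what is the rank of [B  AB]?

AB = [[-2], [-2]]
Controllability matrix C = [B  AB] = [[2, -2], [2, -2]]
Every column of C is a scalar multiple of column 1 = [2, 2] (multipliers 1, -1), so the columns span a one-dimensional space.
C ≠ 0, hence rank(C) = 1.
rank(C) = 1 < n = 2, so the pair (A, B) is not completely controllable.

1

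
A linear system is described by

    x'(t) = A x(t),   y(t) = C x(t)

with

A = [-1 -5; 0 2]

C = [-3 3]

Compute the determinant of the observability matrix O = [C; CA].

-72

CA = [[3, 21]]
Observability matrix O = [C; CA] = [[-3, 3], [3, 21]]
det(O) = (-3)·21 - 3·3 = -63 - 9 = -72
Since det(O) ≠ 0, rank(O) = 2 and the system is completely observable.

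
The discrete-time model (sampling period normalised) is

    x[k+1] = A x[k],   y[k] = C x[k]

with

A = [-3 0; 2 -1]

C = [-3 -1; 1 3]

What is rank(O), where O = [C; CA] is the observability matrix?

2

CA = [[7, 1], [3, -3]]
Observability matrix O = [C; CA] = [[-3, -1], [1, 3], [7, 1], [3, -3]]
Take the 2×2 submatrix of O formed by rows 1, 2: [[-3, -1], [1, 3]]. Its determinant is (-3)·3 - (-1)·1 = -9 - (-1) = -8 ≠ 0.
So rank(O) ≥ 2; since O has 2 columns, rank(O) = 2.
rank(O) = 2 = n, so the pair (A, C) is completely observable.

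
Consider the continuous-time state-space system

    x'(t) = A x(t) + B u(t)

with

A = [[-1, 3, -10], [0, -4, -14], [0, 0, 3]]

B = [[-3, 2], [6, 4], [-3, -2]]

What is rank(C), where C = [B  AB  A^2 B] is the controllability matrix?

2

AB = [[51, 30], [18, 12], [-9, -6]]
A^2B = [[93, 66], [54, 36], [-27, -18]]
Controllability matrix C = [B  AB  A^2B] = [[-3, 2, 51, 30, 93, 66], [6, 4, 18, 12, 54, 36], [-3, -2, -9, -6, -27, -18]]
The rows r1, r2, r3 of C are linearly dependent: r2 + 2·r3 = 0 (check each entry), so rank(C) ≤ 2.
The 2×2 minor from rows 1, 2, columns 1, 2 is (-3)·4 - 2·6 = -12 - 12 = -24 ≠ 0, so rank(C) = 2.
rank(C) = 2 < n = 3, so the pair (A, B) is not completely controllable.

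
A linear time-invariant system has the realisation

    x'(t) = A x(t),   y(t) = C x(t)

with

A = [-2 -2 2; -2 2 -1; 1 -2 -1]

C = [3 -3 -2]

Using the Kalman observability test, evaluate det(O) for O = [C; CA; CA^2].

-323

CA = [[-2, -8, 11]]
CA^2 = [[31, -34, -7]]
Observability matrix O = [C; CA; CA^2] = [[3, -3, -2], [-2, -8, 11], [31, -34, -7]]
Expanding along the first row, det(O) = 3·((-8)·(-7) - 11·(-34)) - (-3)·((-2)·(-7) - 11·31) + (-2)·((-2)·(-34) - (-8)·31) = 3·430 - (-3)·(-327) + (-2)·316 = -323
Since det(O) ≠ 0, rank(O) = 3 and the system is completely observable.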